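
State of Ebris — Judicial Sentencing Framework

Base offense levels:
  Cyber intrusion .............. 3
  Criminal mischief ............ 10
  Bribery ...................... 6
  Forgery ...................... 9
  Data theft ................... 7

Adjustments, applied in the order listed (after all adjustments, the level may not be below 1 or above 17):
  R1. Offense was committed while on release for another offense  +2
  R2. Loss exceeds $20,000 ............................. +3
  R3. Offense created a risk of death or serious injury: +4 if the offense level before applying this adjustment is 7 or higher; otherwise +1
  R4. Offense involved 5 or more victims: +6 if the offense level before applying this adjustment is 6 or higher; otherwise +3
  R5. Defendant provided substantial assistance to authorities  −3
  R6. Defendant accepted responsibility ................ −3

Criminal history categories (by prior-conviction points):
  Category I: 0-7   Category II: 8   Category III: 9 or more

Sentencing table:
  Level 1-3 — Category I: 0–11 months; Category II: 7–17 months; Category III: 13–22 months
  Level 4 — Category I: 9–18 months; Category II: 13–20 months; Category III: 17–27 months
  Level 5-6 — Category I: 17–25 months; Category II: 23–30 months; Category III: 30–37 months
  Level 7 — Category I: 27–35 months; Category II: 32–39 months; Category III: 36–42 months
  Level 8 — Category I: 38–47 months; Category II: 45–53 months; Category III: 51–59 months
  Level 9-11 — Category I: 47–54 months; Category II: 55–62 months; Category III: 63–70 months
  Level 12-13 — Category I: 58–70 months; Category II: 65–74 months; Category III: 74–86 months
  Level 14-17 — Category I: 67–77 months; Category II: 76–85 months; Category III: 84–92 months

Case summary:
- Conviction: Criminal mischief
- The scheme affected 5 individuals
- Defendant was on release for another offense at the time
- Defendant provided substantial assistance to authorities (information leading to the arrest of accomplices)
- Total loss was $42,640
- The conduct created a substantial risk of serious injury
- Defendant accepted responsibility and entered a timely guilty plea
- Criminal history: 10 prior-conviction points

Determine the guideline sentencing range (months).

84-92 months

Base offense level for criminal mischief: 10.
R1 applies: 10 + 2 = 12.
R2 applies: 12 + 3 = 15.
R3 applies (level before this adjustment is 15 ≥ 7, so +4): 15 + 4 = 19.
R4 applies (level before this adjustment is 19 ≥ 6, so +6): 19 + 6 = 25.
R5 applies: 25 − 3 = 22.
R6 applies: 22 − 3 = 19.
Level 19 exceeds the maximum of 17; capped at 17.
Final offense level: 17.
Criminal history: 10 prior points → Category III (9+).
Level 17 falls in the 14-17 band.
Grid: Level 14-17 × Category III = 84-92 months.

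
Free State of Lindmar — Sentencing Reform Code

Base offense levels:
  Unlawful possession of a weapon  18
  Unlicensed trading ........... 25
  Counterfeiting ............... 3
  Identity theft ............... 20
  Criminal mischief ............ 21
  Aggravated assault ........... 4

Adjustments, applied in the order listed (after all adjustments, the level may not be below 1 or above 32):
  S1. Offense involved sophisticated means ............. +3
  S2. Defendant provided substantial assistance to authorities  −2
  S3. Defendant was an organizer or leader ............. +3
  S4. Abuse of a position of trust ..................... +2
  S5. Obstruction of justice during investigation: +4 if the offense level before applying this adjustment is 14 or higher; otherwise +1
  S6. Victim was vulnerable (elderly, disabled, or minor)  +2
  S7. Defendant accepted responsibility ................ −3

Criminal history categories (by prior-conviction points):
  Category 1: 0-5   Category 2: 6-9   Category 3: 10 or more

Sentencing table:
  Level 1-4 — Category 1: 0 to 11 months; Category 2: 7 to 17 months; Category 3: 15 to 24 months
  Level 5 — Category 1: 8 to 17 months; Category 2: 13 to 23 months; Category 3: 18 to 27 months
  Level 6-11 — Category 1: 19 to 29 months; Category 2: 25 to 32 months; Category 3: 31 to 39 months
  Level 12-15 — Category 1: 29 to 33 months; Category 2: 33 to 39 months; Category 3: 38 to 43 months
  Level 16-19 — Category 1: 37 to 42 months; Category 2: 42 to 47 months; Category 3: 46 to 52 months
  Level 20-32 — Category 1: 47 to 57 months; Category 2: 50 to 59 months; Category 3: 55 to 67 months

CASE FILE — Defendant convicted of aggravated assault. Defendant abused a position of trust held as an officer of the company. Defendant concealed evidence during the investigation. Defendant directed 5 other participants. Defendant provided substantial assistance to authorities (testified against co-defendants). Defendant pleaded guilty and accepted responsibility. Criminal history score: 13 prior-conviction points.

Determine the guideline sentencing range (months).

18-27 months

Base offense level for aggravated assault: 4.
S2 applies: 4 − 2 = 2.
S3 applies: 2 + 3 = 5.
S4 applies: 5 + 2 = 7.
S5 applies (level before this adjustment is 7 < 14, so +1): 7 + 1 = 8.
S6 does not apply.
S7 applies: 8 − 3 = 5.
Final offense level: 5.
Criminal history: 13 prior points → Category 3 (10+).
Level 5 falls in the 5 band.
Grid: Level 5 × Category 3 = 18-27 months.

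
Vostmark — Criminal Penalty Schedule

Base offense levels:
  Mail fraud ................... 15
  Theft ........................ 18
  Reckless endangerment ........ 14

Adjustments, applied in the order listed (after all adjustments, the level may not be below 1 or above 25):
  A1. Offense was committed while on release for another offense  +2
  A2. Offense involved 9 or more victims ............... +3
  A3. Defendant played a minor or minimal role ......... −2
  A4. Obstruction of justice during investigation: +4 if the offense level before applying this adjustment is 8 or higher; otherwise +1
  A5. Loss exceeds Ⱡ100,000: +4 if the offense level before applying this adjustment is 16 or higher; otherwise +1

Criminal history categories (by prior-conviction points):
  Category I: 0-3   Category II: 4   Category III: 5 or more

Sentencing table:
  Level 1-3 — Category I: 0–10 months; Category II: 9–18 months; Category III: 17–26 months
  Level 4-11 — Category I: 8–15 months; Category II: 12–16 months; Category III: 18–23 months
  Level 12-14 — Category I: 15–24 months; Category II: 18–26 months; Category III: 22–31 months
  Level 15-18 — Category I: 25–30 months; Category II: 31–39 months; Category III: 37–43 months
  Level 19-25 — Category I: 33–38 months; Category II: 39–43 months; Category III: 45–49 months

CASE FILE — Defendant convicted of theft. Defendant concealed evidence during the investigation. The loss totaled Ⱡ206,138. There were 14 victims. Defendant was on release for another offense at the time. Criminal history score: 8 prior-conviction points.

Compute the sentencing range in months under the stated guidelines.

Base offense level for theft: 18.
A1 applies: 18 + 2 = 20.
A2 applies: 20 + 3 = 23.
A3 does not apply.
A4 applies (level before this adjustment is 23 ≥ 8, so +4): 23 + 4 = 27.
A5 applies (level before this adjustment is 27 ≥ 16, so +4): 27 + 4 = 31.
Level 31 exceeds the maximum of 25; capped at 25.
Final offense level: 25.
Criminal history: 8 prior points → Category III (5+).
Level 25 falls in the 19-25 band.
Grid: Level 19-25 × Category III = 45-49 months.

45-49 months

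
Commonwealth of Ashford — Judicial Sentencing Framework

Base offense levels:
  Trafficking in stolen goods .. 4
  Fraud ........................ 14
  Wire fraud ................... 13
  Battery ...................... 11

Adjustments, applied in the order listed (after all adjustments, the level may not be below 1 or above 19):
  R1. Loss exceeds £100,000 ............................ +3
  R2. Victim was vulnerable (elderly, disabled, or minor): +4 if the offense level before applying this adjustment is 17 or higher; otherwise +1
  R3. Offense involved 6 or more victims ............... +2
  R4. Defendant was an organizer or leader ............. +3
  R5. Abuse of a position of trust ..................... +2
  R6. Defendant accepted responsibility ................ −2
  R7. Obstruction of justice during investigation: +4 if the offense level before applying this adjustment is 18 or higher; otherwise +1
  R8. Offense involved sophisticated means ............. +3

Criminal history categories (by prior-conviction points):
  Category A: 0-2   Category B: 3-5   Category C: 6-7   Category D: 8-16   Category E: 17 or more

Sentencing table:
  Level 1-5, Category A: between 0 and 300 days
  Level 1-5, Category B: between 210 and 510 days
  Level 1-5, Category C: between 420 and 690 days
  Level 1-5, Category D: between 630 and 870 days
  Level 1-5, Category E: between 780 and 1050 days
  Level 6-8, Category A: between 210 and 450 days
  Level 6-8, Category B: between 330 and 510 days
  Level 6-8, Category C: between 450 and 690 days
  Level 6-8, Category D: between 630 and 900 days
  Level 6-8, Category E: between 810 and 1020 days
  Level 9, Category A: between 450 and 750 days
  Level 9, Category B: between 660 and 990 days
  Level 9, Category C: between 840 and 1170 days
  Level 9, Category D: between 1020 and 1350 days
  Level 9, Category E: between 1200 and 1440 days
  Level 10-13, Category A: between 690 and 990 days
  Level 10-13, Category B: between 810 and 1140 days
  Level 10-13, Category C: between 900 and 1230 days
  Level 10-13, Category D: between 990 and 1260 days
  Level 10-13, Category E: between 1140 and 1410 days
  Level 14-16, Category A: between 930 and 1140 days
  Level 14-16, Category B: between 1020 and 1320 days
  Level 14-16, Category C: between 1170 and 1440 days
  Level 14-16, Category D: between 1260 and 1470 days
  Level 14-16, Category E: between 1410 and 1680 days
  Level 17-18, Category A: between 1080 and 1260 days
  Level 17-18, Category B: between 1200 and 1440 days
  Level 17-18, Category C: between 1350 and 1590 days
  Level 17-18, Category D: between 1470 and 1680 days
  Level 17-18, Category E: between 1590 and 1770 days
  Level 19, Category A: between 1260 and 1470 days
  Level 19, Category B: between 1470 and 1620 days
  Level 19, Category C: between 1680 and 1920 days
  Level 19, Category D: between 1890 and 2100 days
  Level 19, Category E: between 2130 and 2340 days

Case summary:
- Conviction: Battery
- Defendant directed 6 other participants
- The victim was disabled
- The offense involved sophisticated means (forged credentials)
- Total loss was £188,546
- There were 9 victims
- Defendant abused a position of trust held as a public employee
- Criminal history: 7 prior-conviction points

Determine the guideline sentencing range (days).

1680-1920 days

Base offense level for battery: 11.
R1 applies: 11 + 3 = 14.
R2 applies (level before this adjustment is 14 < 17, so +1): 14 + 1 = 15.
R3 applies: 15 + 2 = 17.
R4 applies: 17 + 3 = 20.
R5 applies: 20 + 2 = 22.
R8 applies: 22 + 3 = 25.
Level 25 exceeds the maximum of 19; capped at 19.
Final offense level: 19.
Criminal history: 7 prior points → Category C (6-7).
Level 19 falls in the 19 band.
Grid: Level 19 × Category C = 1680-1920 days.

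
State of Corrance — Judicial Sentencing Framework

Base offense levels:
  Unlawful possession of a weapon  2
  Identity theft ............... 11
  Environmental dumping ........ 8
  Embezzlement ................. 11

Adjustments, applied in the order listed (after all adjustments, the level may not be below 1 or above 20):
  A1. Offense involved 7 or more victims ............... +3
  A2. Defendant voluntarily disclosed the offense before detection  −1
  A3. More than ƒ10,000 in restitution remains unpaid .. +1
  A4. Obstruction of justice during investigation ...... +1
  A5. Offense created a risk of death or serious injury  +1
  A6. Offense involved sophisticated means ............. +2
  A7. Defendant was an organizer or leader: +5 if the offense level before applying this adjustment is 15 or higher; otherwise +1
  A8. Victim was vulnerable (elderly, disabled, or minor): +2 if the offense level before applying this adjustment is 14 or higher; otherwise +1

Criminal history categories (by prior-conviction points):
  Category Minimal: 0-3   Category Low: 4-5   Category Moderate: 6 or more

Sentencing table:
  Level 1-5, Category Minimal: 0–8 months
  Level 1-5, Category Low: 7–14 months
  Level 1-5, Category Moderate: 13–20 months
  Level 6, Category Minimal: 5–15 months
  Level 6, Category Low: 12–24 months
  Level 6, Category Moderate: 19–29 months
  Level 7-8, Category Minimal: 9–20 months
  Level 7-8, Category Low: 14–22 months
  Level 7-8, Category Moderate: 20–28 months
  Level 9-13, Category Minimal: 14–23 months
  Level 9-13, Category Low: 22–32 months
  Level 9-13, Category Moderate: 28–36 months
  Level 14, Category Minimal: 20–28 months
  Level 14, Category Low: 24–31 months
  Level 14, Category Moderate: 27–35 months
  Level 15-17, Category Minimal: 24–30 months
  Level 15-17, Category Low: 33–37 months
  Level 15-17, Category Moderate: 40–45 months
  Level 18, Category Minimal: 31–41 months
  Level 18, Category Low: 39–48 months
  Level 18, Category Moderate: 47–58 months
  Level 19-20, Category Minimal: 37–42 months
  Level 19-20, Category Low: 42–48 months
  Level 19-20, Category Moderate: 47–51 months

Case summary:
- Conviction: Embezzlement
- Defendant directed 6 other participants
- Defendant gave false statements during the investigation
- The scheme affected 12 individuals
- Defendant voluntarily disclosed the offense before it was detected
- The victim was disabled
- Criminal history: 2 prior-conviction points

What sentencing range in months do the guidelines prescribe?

24-30 months

Base offense level for embezzlement: 11.
A1 applies: 11 + 3 = 14.
A2 applies: 14 − 1 = 13.
A3 does not apply.
A4 applies: 13 + 1 = 14.
A6 does not apply.
A7 applies (level before this adjustment is 14 < 15, so +1): 14 + 1 = 15.
A8 applies (level before this adjustment is 15 ≥ 14, so +2): 15 + 2 = 17.
Final offense level: 17.
Criminal history: 2 prior points → Category Minimal (0-3).
Level 17 falls in the 15-17 band.
Grid: Level 15-17 × Category Minimal = 24-30 months.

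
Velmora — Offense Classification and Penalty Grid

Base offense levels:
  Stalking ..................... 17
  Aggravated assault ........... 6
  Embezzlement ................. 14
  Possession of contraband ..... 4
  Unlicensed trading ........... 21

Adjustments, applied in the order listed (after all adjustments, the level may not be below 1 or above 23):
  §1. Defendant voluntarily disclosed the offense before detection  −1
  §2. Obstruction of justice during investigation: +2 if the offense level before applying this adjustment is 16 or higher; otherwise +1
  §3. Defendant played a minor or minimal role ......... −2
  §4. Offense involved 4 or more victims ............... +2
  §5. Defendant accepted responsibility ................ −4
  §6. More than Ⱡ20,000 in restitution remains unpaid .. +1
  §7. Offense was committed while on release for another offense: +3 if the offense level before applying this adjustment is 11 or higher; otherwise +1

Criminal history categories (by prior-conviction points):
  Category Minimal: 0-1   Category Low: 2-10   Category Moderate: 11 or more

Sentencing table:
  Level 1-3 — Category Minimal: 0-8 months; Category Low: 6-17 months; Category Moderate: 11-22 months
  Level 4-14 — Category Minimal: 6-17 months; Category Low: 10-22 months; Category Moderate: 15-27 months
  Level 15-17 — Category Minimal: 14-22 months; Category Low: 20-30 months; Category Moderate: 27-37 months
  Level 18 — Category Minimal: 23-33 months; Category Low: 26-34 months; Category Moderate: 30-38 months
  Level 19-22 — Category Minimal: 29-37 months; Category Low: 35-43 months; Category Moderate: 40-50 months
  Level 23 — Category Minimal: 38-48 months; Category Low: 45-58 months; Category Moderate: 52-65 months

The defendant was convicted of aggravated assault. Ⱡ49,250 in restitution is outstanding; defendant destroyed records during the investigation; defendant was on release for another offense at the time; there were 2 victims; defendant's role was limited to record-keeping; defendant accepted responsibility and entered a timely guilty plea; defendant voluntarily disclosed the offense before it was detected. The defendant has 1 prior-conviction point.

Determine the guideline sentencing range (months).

0-8 months

Base offense level for aggravated assault: 6.
§1 applies: 6 − 1 = 5.
§2 applies (level before this adjustment is 5 < 16, so +1): 5 + 1 = 6.
§3 applies: 6 − 2 = 4.
§4 does not apply.
§5 applies: 4 − 4 = 0.
§6 applies: 0 + 1 = 1.
§7 applies (level before this adjustment is 1 < 11, so +1): 1 + 1 = 2.
Final offense level: 2.
Criminal history: 1 prior point → Category Minimal (0-1).
Level 2 falls in the 1-3 band.
Grid: Level 1-3 × Category Minimal = 0-8 months.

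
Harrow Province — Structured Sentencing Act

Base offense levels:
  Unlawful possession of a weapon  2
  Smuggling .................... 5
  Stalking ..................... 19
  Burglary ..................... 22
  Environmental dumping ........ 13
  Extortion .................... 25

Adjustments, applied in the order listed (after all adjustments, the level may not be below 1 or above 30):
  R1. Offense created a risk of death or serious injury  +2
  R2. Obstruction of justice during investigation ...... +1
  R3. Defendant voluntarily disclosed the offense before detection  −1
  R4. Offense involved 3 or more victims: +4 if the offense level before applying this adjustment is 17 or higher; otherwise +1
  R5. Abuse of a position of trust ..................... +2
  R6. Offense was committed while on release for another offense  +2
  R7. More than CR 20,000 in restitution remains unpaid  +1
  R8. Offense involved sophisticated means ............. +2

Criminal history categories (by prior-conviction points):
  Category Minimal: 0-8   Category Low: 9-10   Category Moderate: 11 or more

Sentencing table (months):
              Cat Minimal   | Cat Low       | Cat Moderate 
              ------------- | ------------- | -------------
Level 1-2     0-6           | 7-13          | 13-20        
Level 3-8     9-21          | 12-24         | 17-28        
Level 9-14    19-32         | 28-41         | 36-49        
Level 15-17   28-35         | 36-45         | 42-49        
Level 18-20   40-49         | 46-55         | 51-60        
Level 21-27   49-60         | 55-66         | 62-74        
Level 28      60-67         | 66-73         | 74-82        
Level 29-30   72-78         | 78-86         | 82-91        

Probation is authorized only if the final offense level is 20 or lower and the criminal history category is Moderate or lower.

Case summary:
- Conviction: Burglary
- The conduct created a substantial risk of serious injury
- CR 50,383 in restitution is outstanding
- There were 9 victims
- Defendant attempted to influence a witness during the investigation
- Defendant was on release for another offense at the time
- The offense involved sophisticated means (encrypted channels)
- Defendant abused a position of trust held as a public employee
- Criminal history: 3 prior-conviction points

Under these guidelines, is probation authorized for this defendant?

Base offense level for burglary: 22.
R1 applies: 22 + 2 = 24.
R2 applies: 24 + 1 = 25.
R4 applies (level before this adjustment is 25 ≥ 17, so +4): 25 + 4 = 29.
R5 applies: 29 + 2 = 31.
R6 applies: 31 + 2 = 33.
R7 applies: 33 + 1 = 34.
R8 applies: 34 + 2 = 36.
Level 36 exceeds the maximum of 30; capped at 30.
Final offense level: 30.
Criminal history: 3 prior points → Category Minimal (0-8).
Level 30 falls in the 29-30 band.
Grid: Level 29-30 × Category Minimal = 72-78 months.
Probation check: level 30 > 20 and category Minimal ≤ Moderate → not eligible.

No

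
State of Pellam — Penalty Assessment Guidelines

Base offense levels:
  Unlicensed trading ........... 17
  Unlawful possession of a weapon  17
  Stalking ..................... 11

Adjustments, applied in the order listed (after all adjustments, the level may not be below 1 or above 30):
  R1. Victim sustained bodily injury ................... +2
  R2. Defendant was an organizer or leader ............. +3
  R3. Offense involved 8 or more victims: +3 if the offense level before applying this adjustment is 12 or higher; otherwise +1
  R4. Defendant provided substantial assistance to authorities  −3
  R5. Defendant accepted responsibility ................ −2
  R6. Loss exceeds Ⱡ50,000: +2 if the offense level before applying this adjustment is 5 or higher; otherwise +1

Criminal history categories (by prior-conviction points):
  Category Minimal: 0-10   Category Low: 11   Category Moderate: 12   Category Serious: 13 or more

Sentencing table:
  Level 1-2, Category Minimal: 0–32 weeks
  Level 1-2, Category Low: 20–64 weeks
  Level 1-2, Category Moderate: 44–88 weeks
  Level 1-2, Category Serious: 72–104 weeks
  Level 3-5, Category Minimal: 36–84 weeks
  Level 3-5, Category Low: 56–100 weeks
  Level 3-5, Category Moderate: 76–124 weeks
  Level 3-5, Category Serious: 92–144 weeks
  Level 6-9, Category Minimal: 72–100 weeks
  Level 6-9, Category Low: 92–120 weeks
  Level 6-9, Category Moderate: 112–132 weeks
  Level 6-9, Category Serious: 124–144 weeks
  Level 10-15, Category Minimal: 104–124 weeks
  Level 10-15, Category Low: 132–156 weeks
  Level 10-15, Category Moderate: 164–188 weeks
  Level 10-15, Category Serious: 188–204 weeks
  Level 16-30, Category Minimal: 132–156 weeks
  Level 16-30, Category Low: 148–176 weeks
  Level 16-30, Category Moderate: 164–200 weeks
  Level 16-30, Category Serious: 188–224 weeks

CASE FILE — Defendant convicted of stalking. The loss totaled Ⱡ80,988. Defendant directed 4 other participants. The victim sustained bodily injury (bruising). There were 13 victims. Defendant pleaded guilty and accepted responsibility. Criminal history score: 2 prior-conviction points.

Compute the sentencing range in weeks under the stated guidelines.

Base offense level for stalking: 11.
R1 applies: 11 + 2 = 13.
R2 applies: 13 + 3 = 16.
R3 applies (level before this adjustment is 16 ≥ 12, so +3): 16 + 3 = 19.
R4 does not apply.
R5 applies: 19 − 2 = 17.
R6 applies (level before this adjustment is 17 ≥ 5, so +2): 17 + 2 = 19.
Final offense level: 19.
Criminal history: 2 prior points → Category Minimal (0-10).
Level 19 falls in the 16-30 band.
Grid: Level 16-30 × Category Minimal = 132-156 weeks.

132-156 weeks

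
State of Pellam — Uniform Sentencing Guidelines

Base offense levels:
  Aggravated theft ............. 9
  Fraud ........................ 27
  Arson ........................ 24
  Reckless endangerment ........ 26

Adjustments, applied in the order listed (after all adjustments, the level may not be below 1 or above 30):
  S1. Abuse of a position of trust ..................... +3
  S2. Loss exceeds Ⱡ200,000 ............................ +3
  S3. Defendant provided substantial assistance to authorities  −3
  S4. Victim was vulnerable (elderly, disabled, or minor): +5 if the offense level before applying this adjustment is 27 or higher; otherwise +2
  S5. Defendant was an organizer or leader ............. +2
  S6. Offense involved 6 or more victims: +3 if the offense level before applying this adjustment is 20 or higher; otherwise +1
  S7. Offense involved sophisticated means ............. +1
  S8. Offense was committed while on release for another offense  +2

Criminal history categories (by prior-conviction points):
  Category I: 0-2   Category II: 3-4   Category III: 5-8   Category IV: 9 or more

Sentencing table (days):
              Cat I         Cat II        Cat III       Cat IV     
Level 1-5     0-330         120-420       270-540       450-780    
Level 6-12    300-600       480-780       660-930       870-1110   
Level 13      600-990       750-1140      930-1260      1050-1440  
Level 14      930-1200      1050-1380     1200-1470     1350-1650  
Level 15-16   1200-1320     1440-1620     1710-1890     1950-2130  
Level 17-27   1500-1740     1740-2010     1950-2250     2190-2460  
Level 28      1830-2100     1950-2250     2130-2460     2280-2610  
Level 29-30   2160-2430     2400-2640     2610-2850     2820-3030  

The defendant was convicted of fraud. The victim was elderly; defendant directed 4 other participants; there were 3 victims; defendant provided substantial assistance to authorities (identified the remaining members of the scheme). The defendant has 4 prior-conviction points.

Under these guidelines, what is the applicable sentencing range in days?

Base offense level for fraud: 27.
S3 applies: 27 − 3 = 24.
S4 applies (level before this adjustment is 24 < 27, so +2): 24 + 2 = 26.
S5 applies: 26 + 2 = 28.
Final offense level: 28.
Criminal history: 4 prior points → Category II (3-4).
Level 28 falls in the 28 band.
Grid: Level 28 × Category II = 1950-2250 days.

1950-2250 days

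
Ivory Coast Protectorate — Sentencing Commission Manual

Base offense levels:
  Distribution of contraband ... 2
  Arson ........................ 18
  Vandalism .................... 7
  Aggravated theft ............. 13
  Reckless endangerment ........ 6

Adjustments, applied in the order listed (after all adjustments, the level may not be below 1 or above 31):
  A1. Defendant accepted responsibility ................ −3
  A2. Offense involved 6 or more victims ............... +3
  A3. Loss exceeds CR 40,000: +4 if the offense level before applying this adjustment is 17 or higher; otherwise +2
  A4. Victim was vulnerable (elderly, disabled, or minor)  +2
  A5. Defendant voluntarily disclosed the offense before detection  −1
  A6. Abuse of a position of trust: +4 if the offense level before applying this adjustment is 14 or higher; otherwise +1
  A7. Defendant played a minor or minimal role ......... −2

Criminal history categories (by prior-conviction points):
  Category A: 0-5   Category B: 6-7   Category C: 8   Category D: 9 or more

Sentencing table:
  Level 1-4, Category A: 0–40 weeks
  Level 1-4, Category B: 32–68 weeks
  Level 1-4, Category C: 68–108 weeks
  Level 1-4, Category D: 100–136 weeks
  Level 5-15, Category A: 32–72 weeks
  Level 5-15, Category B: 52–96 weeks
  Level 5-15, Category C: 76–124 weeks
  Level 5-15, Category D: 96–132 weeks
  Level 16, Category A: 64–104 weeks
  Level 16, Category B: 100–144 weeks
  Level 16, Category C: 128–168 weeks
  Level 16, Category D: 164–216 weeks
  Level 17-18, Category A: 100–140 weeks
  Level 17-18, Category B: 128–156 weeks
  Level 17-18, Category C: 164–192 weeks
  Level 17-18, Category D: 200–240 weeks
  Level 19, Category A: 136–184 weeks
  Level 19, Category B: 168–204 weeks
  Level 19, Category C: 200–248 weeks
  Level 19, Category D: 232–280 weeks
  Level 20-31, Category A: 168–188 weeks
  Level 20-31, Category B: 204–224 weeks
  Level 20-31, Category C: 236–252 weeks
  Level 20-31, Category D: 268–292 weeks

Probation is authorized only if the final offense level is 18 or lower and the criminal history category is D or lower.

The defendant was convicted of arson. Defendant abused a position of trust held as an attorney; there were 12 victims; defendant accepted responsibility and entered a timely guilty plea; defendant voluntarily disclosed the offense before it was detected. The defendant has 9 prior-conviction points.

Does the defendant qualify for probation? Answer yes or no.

No

Base offense level for arson: 18.
A1 applies: 18 − 3 = 15.
A2 applies: 15 + 3 = 18.
A4 does not apply.
A5 applies: 18 − 1 = 17.
A6 applies (level before this adjustment is 17 ≥ 14, so +4): 17 + 4 = 21.
Final offense level: 21.
Criminal history: 9 prior points → Category D (9+).
Level 21 falls in the 20-31 band.
Grid: Level 20-31 × Category D = 268-292 weeks.
Probation check: level 21 > 18 and category D ≤ D → not eligible.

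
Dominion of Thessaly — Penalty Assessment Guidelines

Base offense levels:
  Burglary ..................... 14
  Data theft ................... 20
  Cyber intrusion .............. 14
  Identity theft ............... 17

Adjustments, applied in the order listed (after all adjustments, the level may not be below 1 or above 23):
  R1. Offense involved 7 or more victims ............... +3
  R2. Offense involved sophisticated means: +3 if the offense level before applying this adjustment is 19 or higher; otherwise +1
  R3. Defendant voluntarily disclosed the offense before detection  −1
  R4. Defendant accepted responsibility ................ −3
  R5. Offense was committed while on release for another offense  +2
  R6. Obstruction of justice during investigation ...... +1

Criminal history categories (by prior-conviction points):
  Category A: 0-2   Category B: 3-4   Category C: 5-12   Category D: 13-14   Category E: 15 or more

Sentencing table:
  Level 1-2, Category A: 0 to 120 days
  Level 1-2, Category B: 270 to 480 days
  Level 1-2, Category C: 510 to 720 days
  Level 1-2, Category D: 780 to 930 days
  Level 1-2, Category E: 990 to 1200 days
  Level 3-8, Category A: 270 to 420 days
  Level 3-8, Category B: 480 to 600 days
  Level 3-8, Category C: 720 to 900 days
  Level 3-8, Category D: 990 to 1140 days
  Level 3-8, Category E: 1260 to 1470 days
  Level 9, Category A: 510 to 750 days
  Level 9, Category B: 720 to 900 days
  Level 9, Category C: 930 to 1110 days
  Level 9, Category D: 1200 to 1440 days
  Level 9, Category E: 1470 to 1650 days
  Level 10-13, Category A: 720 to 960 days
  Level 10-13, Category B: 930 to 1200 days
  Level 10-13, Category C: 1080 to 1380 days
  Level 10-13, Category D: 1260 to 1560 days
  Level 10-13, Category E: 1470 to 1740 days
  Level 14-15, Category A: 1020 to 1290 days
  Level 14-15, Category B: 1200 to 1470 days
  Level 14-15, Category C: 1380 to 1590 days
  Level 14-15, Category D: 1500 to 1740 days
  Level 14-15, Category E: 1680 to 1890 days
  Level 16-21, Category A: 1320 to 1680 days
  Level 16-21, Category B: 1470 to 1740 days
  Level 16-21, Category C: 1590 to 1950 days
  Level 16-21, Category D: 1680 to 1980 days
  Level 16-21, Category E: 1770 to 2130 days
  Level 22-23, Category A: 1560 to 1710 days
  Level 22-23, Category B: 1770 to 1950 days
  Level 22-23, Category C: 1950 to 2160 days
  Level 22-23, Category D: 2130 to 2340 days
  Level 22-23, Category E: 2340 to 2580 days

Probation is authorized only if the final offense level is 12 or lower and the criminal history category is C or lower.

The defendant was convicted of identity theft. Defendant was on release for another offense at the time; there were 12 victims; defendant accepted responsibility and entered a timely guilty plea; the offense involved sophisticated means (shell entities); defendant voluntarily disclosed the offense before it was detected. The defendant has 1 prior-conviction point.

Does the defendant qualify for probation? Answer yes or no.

No

Base offense level for identity theft: 17.
R1 applies: 17 + 3 = 20.
R2 applies (level before this adjustment is 20 ≥ 19, so +3): 20 + 3 = 23.
R3 applies: 23 − 1 = 22.
R4 applies: 22 − 3 = 19.
R5 applies: 19 + 2 = 21.
R6 does not apply.
Final offense level: 21.
Criminal history: 1 prior point → Category A (0-2).
Level 21 falls in the 16-21 band.
Grid: Level 16-21 × Category A = 1320-1680 days.
Probation check: level 21 > 12 and category A ≤ C → not eligible.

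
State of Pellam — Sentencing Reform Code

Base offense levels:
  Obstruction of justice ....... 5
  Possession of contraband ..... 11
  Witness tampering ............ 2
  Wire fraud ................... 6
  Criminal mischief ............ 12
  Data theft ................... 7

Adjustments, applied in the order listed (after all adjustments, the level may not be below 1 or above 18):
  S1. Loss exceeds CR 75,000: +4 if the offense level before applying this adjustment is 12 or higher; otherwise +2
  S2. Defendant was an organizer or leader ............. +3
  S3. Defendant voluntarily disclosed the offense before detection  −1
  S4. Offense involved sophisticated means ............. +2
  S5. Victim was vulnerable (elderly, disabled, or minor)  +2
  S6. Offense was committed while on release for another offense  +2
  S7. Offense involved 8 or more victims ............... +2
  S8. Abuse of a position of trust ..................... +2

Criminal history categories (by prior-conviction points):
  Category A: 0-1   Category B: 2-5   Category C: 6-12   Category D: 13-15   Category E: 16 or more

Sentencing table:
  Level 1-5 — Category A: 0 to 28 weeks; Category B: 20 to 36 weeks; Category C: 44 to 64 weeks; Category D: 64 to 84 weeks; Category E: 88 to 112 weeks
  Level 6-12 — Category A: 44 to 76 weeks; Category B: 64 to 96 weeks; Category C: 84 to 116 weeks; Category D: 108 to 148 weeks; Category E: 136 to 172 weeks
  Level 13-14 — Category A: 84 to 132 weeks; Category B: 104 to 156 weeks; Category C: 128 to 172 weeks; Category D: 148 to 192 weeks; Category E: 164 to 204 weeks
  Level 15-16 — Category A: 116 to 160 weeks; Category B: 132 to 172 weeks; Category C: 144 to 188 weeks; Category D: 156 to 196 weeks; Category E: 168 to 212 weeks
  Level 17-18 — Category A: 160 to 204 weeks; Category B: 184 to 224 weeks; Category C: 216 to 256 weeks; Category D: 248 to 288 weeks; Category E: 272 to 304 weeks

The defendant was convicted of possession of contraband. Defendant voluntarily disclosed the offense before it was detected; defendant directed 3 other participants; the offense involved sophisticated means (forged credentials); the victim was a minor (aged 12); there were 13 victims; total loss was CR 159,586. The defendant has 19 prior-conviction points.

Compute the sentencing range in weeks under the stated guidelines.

Base offense level for possession of contraband: 11.
S1 applies (level before this adjustment is 11 < 12, so +2): 11 + 2 = 13.
S2 applies: 13 + 3 = 16.
S3 applies: 16 − 1 = 15.
S4 applies: 15 + 2 = 17.
S5 applies: 17 + 2 = 19.
S7 applies: 19 + 2 = 21.
Level 21 exceeds the maximum of 18; capped at 18.
Final offense level: 18.
Criminal history: 19 prior points → Category E (16+).
Level 18 falls in the 17-18 band.
Grid: Level 17-18 × Category E = 272-304 weeks.

272-304 weeks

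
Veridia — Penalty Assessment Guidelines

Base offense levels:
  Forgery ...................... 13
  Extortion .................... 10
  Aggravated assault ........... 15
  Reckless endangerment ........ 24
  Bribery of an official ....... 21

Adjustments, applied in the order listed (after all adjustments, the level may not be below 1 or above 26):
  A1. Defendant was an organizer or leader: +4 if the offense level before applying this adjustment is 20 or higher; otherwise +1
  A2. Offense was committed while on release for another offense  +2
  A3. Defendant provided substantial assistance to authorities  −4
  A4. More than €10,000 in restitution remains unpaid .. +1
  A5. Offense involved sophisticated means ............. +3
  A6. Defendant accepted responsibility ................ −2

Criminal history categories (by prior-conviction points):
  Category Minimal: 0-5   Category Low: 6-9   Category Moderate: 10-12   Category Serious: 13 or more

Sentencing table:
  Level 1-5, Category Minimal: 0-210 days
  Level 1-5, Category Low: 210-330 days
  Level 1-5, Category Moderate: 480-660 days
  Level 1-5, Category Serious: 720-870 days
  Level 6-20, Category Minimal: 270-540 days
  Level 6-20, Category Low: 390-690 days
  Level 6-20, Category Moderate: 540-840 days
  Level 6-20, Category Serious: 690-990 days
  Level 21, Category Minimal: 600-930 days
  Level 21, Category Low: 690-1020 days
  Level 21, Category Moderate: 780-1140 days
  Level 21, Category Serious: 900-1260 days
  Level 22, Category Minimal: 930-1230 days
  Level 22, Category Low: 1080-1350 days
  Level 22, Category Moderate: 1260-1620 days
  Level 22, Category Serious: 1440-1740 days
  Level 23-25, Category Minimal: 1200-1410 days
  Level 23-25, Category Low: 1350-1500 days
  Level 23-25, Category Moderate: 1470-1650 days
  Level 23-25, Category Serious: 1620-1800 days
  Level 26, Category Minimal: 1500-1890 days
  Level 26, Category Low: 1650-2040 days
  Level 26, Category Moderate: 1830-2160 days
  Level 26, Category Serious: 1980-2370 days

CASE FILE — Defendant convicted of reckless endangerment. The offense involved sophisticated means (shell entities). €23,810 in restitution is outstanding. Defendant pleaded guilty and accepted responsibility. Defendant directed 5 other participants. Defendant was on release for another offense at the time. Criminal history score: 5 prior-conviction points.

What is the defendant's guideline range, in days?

1500-1890 days

Base offense level for reckless endangerment: 24.
A1 applies (level before this adjustment is 24 ≥ 20, so +4): 24 + 4 = 28.
A2 applies: 28 + 2 = 30.
A3 does not apply.
A4 applies: 30 + 1 = 31.
A5 applies: 31 + 3 = 34.
A6 applies: 34 − 2 = 32.
Level 32 exceeds the maximum of 26; capped at 26.
Final offense level: 26.
Criminal history: 5 prior points → Category Minimal (0-5).
Level 26 falls in the 26 band.
Grid: Level 26 × Category Minimal = 1500-1890 days.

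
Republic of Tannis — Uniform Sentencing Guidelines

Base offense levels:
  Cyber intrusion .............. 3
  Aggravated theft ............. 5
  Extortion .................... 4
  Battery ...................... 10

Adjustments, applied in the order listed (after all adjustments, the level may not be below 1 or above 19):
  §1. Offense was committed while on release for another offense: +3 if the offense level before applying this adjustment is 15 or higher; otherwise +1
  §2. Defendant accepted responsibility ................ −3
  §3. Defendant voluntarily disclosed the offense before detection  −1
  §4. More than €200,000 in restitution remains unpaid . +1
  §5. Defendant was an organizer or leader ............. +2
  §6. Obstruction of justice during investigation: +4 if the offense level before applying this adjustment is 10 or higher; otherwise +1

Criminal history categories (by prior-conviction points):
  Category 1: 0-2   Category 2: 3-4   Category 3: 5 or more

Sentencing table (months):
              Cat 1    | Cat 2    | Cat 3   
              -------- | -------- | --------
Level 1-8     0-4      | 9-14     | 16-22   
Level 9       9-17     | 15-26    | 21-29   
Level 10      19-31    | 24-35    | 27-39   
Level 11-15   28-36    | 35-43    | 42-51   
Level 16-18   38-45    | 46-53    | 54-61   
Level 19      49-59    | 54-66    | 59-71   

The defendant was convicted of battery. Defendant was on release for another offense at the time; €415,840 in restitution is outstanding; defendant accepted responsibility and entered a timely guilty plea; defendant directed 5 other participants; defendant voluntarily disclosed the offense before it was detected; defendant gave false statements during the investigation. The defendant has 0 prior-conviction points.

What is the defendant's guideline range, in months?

Base offense level for battery: 10.
§1 applies (level before this adjustment is 10 < 15, so +1): 10 + 1 = 11.
§2 applies: 11 − 3 = 8.
§3 applies: 8 − 1 = 7.
§4 applies: 7 + 1 = 8.
§5 applies: 8 + 2 = 10.
§6 applies (level before this adjustment is 10 ≥ 10, so +4): 10 + 4 = 14.
Final offense level: 14.
Criminal history: 0 prior points → Category 1 (0-2).
Level 14 falls in the 11-15 band.
Grid: Level 11-15 × Category 1 = 28-36 months.

28-36 months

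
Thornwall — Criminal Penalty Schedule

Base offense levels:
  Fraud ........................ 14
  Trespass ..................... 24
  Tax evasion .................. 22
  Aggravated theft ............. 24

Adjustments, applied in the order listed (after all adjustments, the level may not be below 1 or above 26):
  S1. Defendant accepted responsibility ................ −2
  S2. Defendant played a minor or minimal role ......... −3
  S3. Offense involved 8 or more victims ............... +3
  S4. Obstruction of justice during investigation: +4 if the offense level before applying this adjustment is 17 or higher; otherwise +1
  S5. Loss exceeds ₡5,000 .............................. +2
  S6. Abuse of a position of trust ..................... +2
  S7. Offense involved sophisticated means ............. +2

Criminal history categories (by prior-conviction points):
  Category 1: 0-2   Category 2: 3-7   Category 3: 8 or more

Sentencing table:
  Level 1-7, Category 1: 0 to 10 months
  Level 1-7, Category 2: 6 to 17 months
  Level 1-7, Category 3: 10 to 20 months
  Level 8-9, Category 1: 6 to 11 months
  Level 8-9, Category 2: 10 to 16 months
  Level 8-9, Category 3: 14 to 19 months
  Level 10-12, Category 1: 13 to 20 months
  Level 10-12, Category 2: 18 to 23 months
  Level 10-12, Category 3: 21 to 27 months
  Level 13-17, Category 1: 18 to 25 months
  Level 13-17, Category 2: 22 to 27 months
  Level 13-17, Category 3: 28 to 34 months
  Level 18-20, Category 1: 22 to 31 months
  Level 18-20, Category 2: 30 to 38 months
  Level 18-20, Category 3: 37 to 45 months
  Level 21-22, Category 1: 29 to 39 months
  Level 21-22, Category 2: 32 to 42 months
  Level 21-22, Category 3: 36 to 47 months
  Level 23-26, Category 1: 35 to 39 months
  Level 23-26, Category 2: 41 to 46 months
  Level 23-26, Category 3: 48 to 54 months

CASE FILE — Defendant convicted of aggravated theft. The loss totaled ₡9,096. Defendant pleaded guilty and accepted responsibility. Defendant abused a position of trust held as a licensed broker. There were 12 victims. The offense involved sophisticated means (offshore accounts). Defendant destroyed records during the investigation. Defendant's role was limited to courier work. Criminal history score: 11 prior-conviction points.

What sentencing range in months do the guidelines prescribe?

48-54 months

Base offense level for aggravated theft: 24.
S1 applies: 24 − 2 = 22.
S2 applies: 22 − 3 = 19.
S3 applies: 19 + 3 = 22.
S4 applies (level before this adjustment is 22 ≥ 17, so +4): 22 + 4 = 26.
S5 applies: 26 + 2 = 28.
S6 applies: 28 + 2 = 30.
S7 applies: 30 + 2 = 32.
Level 32 exceeds the maximum of 26; capped at 26.
Final offense level: 26.
Criminal history: 11 prior points → Category 3 (8+).
Level 26 falls in the 23-26 band.
Grid: Level 23-26 × Category 3 = 48-54 months.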